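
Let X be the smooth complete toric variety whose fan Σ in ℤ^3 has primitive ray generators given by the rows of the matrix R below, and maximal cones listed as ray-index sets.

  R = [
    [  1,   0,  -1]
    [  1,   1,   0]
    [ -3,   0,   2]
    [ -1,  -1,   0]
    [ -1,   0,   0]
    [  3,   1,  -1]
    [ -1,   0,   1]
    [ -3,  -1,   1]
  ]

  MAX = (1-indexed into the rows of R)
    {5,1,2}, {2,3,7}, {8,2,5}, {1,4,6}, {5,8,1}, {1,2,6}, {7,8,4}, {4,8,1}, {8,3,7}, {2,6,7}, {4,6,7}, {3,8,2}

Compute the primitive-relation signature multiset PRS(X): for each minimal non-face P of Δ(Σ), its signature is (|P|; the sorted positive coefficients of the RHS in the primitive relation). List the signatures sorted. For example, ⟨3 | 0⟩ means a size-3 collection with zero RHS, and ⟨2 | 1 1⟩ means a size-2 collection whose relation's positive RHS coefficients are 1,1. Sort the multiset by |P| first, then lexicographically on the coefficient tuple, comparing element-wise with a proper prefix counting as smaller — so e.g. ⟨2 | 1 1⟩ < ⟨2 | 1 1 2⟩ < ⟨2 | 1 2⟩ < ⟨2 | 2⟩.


12 minimal non-faces of Δ(Σ) (on 8 rays):

  P = {1,7}:  v_{1} + v_{7} = 0 — sig = ⟨2 | 0⟩
  P = {2,4}:  v_{2} + v_{4} = 0 — sig = ⟨2 | 0⟩
  P = {6,8}:  v_{6} + v_{8} = 0 — sig = ⟨2 | 0⟩
  P = {1,3}:  v_{1} + v_{3} = v_{2} + v_{8} — sig = ⟨2 | 1 1⟩
  P = {3,4}:  v_{3} + v_{4} = v_{7} + v_{8} — sig = ⟨2 | 1 1⟩
  P = {3,6}:  v_{3} + v_{6} = v_{2} + v_{7} — sig = ⟨2 | 1 1⟩
  P = {4,5}:  v_{4} + v_{5} = v_{1} + v_{8} — sig = ⟨2 | 1 1⟩
  P = {5,6}:  v_{5} + v_{6} = v_{1} + v_{2} — sig = ⟨2 | 1 1⟩
  P = {5,7}:  v_{5} + v_{7} = v_{2} + v_{8} — sig = ⟨2 | 1 1⟩
  P = {3,5}:  v_{3} + v_{5} = 2·v_{2} + 2·v_{8} — sig = ⟨2 | 2 2⟩
  P = {1,2,8}:  v_{1} + v_{2} + v_{8} = v_{5} — sig = ⟨3 | 1⟩
  P = {2,7,8}:  v_{2} + v_{7} + v_{8} = v_{3} — sig = ⟨3 | 1⟩

Signatures (|P|; sorted positive RHS coefficients), sorted:
    |P|=2: 10 collections, coeffs (), (), (), (1,1), (1,1), (1,1), (1,1), (1,1), (1,1), (2,2)
    |P|=3: 2 collections, coeffs (1), (1)


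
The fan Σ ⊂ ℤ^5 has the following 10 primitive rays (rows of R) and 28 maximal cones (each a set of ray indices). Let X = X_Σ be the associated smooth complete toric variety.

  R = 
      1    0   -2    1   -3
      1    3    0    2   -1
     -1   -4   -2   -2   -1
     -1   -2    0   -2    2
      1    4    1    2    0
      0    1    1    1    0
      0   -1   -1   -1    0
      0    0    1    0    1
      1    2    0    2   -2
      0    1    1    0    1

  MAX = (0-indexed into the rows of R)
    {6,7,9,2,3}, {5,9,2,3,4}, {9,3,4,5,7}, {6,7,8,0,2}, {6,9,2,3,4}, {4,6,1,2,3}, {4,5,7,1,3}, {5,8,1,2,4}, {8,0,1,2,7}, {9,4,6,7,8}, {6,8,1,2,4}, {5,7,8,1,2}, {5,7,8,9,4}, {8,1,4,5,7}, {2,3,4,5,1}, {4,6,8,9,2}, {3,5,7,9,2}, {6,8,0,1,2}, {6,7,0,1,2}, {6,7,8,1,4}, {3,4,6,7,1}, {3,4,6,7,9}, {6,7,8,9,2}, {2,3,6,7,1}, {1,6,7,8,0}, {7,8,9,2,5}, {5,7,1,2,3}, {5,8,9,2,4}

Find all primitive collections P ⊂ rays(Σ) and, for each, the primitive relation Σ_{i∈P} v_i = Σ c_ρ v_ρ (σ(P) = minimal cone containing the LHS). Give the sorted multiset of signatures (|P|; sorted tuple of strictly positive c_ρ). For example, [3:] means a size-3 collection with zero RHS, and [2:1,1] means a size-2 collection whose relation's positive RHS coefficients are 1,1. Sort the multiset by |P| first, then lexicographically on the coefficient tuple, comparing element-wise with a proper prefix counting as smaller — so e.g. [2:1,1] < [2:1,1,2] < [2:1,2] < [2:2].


9 minimal non-faces of Δ(Σ) (on 10 rays):

  • {3,8}:  v_{3} + v_{8} = 0  →  sig = [2:]
  • {5,6}:  v_{5} + v_{6} = 0  →  sig = [2:]
  • {1,9}:  v_{1} + v_{9} = v_{4}  →  sig = [2:1]
  • {0,9}:  v_{0} + v_{9} = v_{6} + v_{8}  →  sig = [2:1,1]
  • {0,4}:  v_{0} + v_{4} = v_{1} + v_{6} + v_{8}  →  sig = [2:1,1,1]
  • {0,3}:  v_{0} + v_{3} = v_{1} + v_{2} + v_{6} + v_{7}  →  sig = [2:1,1,1,1]
  • {0,5}:  v_{0} + v_{5} = v_{1} + v_{2} + v_{7} + v_{8}  →  sig = [2:1,1,1,1]
  • {2,4,7}:  v_{2} + v_{4} + v_{7} = 0  →  sig = [3:]
  • {1,2,6,7,8}:  v_{1} + v_{2} + v_{6} + v_{7} + v_{8} = v_{0}  →  sig = [5:1]

Sorted signature multiset PRS(X):
    |P|=2: 7 collections, coeffs (), (), (1), (1,1), (1,1,1), (1,1,1,1), (1,1,1,1)
    |P|=3: 1 collection, coeffs ()
    |P|=5: 1 collection, coeffs (1)


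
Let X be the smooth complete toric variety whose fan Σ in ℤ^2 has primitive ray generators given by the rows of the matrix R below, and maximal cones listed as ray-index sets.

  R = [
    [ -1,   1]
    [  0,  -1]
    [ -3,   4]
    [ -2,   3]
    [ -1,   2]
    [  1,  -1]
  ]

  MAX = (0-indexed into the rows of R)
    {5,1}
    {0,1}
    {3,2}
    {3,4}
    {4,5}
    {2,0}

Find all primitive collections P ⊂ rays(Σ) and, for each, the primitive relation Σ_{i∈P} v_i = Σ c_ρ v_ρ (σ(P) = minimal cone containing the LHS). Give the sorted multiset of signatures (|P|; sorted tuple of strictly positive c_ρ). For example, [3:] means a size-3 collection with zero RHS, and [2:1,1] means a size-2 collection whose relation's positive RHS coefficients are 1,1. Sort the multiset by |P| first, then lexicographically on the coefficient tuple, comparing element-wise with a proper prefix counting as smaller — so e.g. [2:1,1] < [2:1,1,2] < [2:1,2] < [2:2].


Δ(Σ) — 6 vertices, 9 min non-faces:

  P = {0,5}:  v_{0} + v_{5} = 0  ⇒ sig = [2:]
  P = {0,3}:  v_{0} + v_{3} = v_{2}  ⇒ sig = [2:1]
  P = {0,4}:  v_{0} + v_{4} = v_{3}  ⇒ sig = [2:1]
  P = {1,4}:  v_{1} + v_{4} = v_{0}  ⇒ sig = [2:1]
  P = {2,5}:  v_{2} + v_{5} = v_{3}  ⇒ sig = [2:1]
  P = {3,5}:  v_{3} + v_{5} = v_{4}  ⇒ sig = [2:1]
  P = {1,3}:  v_{1} + v_{3} = 2·v_{0}  ⇒ sig = [2:2]
  P = {2,4}:  v_{2} + v_{4} = 2·v_{3}  ⇒ sig = [2:2]
  P = {1,2}:  v_{1} + v_{2} = 3·v_{0}  ⇒ sig = [2:3]

Signatures (|P|; sorted positive RHS coefficients), sorted:
[[2:], [2:1], [2:1], [2:1], [2:1], [2:1], [2:2], [2:2], [2:3]]


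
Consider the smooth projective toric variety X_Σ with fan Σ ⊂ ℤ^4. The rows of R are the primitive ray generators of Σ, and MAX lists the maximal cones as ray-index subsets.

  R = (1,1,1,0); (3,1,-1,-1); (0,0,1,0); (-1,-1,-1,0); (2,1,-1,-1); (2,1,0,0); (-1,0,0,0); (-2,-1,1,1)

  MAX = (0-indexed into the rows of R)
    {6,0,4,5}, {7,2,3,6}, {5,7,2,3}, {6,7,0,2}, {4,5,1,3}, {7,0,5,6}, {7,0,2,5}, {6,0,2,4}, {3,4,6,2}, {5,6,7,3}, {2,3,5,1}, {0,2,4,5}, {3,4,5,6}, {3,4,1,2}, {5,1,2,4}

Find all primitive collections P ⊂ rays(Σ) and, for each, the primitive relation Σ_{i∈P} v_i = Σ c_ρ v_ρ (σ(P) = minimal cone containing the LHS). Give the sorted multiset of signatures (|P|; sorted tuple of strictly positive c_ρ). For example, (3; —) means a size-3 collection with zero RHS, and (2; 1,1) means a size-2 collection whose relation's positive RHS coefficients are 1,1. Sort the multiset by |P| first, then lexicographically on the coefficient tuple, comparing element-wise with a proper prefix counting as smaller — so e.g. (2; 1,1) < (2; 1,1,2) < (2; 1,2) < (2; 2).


The 7 primitive collections of Σ (r=8, n=4):

  {0,3}:  v_{0} + v_{3} = 0  ⇒ sig = (2; —)
  {4,7}:  v_{4} + v_{7} = 0  ⇒ sig = (2; —)
  {1,6}:  v_{1} + v_{6} = v_{4}  ⇒ sig = (2; 1)
  {0,1}:  v_{0} + v_{1} = v_{2} + v_{4} + v_{5}  ⇒ sig = (2; 1,1,1)
  {1,7}:  v_{1} + v_{7} = v_{2} + v_{3} + v_{5}  ⇒ sig = (2; 1,1,1)
  {2,5,6}:  v_{2} + v_{5} + v_{6} = v_{0}  ⇒ sig = (3; 1)
  {2,3,4,5}:  v_{2} + v_{3} + v_{4} + v_{5} = v_{1}  ⇒ sig = (4; 1)

Signatures (|P|; sorted positive RHS coefficients), sorted:
    (2; —)
    (2; —)
    (2; 1)
    (2; 1,1,1)
    (2; 1,1,1)
    (3; 1)
    (4; 1)


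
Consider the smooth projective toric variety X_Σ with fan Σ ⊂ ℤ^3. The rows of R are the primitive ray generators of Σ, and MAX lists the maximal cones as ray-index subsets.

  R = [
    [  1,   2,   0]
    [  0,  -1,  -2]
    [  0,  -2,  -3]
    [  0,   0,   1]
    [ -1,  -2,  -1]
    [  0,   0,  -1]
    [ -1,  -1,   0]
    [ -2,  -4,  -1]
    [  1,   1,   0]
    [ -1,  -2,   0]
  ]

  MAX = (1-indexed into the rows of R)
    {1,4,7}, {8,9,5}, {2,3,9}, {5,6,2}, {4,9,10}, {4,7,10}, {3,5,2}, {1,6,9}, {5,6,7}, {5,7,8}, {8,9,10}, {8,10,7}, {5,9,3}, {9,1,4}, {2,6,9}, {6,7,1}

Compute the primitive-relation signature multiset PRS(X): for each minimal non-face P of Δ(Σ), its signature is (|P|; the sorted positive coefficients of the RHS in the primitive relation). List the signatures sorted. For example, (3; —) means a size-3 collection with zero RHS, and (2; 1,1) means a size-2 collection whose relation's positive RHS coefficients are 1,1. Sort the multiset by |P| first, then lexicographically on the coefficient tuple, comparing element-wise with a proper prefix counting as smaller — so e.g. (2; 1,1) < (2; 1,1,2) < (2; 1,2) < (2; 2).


23 collections generate NE(X_Σ); each relation:

  {1,10}:  v_{1} + v_{10} = 0  ⇒ sig = (2; —)
  {4,6}:  v_{4} + v_{6} = 0  ⇒ sig = (2; —)
  {7,9}:  v_{7} + v_{9} = 0  ⇒ sig = (2; —)
  {1,5}:  v_{1} + v_{5} = v_{6}  ⇒ sig = (2; 1)
  {1,8}:  v_{1} + v_{8} = v_{5}  ⇒ sig = (2; 1)
  {4,5}:  v_{4} + v_{5} = v_{10}  ⇒ sig = (2; 1)
  {5,10}:  v_{5} + v_{10} = v_{8}  ⇒ sig = (2; 1)
  {6,10}:  v_{6} + v_{10} = v_{5}  ⇒ sig = (2; 1)
  {2,4}:  v_{2} + v_{4} = v_{5} + v_{9}  ⇒ sig = (2; 1,1)
  {2,7}:  v_{2} + v_{7} = v_{5} + v_{6}  ⇒ sig = (2; 1,1)
  {3,7}:  v_{3} + v_{7} = v_{2} + v_{5}  ⇒ sig = (2; 1,1)
  {1,3}:  v_{1} + v_{3} = v_{2} + v_{6} + v_{9}  ⇒ sig = (2; 1,1,1)
  {1,2}:  v_{1} + v_{2} = 2·v_{6} + v_{9}  ⇒ sig = (2; 1,2)
  {2,10}:  v_{2} + v_{10} = 2·v_{5} + v_{9}  ⇒ sig = (2; 1,2)
  {2,8}:  v_{2} + v_{8} = 3·v_{5} + v_{9}  ⇒ sig = (2; 1,3)
  {3,6}:  v_{3} + v_{6} = 2·v_{2}  ⇒ sig = (2; 2)
  {4,8}:  v_{4} + v_{8} = 2·v_{10}  ⇒ sig = (2; 2)
  {6,8}:  v_{6} + v_{8} = 2·v_{5}  ⇒ sig = (2; 2)
  {3,4}:  v_{3} + v_{4} = 2·v_{5} + 2·v_{9}  ⇒ sig = (2; 2,2)
  {3,10}:  v_{3} + v_{10} = 3·v_{5} + 2·v_{9}  ⇒ sig = (2; 2,3)
  {3,8}:  v_{3} + v_{8} = 4·v_{5} + 2·v_{9}  ⇒ sig = (2; 2,4)
  {2,5,9}:  v_{2} + v_{5} + v_{9} = v_{3}  ⇒ sig = (3; 1)
  {5,6,9}:  v_{5} + v_{6} + v_{9} = v_{2}  ⇒ sig = (3; 1)

Sorted signature multiset PRS(X):
[(2; —), (2; —), (2; —), (2; 1), (2; 1), (2; 1), (2; 1), (2; 1), (2; 1,1), (2; 1,1), (2; 1,1), (2; 1,1,1), (2; 1,2), (2; 1,2), (2; 1,3), (2; 2), (2; 2), (2; 2), (2; 2,2), (2; 2,3), (2; 2,4), (3; 1), (3; 1)]


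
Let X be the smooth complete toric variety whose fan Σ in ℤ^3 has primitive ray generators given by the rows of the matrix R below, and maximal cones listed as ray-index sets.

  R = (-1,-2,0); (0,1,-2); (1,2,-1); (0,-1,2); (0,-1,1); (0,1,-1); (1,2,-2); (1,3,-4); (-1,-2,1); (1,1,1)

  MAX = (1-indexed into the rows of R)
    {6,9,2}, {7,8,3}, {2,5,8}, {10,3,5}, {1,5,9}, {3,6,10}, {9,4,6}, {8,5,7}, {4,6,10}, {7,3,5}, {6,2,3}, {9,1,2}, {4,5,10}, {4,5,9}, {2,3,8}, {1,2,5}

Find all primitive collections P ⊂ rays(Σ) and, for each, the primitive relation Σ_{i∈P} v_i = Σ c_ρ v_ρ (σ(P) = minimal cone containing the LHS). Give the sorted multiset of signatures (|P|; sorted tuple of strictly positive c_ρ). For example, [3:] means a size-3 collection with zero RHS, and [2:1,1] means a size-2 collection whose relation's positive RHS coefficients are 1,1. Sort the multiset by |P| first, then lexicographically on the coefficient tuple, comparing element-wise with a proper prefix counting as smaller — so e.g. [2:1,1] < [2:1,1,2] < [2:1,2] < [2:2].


Primitive collections (24):

  • {2,4}:  v_{2} + v_{4} = 0  ⇒ sig = [2:]
  • {3,9}:  v_{3} + v_{9} = 0  ⇒ sig = [2:]
  • {5,6}:  v_{5} + v_{6} = 0  ⇒ sig = [2:]
  • {1,10}:  v_{1} + v_{10} = v_{5}  ⇒ sig = [2:1]
  • {2,7}:  v_{2} + v_{7} = v_{8}  ⇒ sig = [2:1]
  • {2,10}:  v_{2} + v_{10} = v_{3}  ⇒ sig = [2:1]
  • {3,4}:  v_{3} + v_{4} = v_{10}  ⇒ sig = [2:1]
  • {4,8}:  v_{4} + v_{8} = v_{7}  ⇒ sig = [2:1]
  • {9,10}:  v_{9} + v_{10} = v_{4}  ⇒ sig = [2:1]
  • {1,3}:  v_{1} + v_{3} = v_{2} + v_{5}  ⇒ sig = [2:1,1]
  • {1,4}:  v_{1} + v_{4} = v_{5} + v_{9}  ⇒ sig = [2:1,1]
  • {1,6}:  v_{1} + v_{6} = v_{2} + v_{9}  ⇒ sig = [2:1,1]
  • {4,7}:  v_{4} + v_{7} = v_{3} + v_{5}  ⇒ sig = [2:1,1]
  • {6,7}:  v_{6} + v_{7} = v_{2} + v_{3}  ⇒ sig = [2:1,1]
  • {7,9}:  v_{7} + v_{9} = v_{2} + v_{5}  ⇒ sig = [2:1,1]
  • {8,10}:  v_{8} + v_{10} = v_{3} + v_{7}  ⇒ sig = [2:1,1]
  • {6,8}:  v_{6} + v_{8} = 2·v_{2} + v_{3}  ⇒ sig = [2:1,2]
  • {7,10}:  v_{7} + v_{10} = 2·v_{3} + v_{5}  ⇒ sig = [2:1,2]
  • {8,9}:  v_{8} + v_{9} = 2·v_{2} + v_{5}  ⇒ sig = [2:1,2]
  • {1,7}:  v_{1} + v_{7} = 2·v_{2} + 2·v_{5}  ⇒ sig = [2:2,2]
  • {1,8}:  v_{1} + v_{8} = 3·v_{2} + 2·v_{5}  ⇒ sig = [2:2,3]
  • {2,3,5}:  v_{2} + v_{3} + v_{5} = v_{7}  ⇒ sig = [3:1]
  • {2,5,9}:  v_{2} + v_{5} + v_{9} = v_{1}  ⇒ sig = [3:1]
  • {3,5,8}:  v_{3} + v_{5} + v_{8} = 2·v_{7}  ⇒ sig = [3:2]

Signatures (|P|; sorted positive RHS coefficients), sorted:
    |P|=2: 21 collections, coeffs (), (), (), (1), (1), (1), (1), (1), (1), (1,1), (1,1), (1,1), (1,1), (1,1), (1,1), (1,1), (1,2), (1,2), (1,2), (2,2), (2,3)
    |P|=3: 3 collections, coeffs (1), (1), (2)


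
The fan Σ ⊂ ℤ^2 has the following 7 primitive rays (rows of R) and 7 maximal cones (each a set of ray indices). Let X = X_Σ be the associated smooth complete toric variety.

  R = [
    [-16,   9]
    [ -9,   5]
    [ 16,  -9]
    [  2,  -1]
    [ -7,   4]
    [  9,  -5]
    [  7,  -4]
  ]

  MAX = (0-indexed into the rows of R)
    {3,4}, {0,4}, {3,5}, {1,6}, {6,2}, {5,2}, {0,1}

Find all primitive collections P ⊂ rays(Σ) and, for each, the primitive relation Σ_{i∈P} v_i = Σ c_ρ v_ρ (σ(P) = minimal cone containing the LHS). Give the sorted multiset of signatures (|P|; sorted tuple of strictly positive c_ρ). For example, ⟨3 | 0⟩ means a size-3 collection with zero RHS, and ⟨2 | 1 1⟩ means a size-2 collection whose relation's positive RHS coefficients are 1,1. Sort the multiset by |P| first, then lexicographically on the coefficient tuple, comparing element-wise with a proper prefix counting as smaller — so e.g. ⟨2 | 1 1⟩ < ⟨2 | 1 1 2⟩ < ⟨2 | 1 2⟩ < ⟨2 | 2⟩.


14 minimal non-faces of Δ(Σ) (on 7 rays):

  P={0,2}:  v_{0} + v_{2} = 0  →  sig = ⟨2 | 0⟩
  P={1,5}:  v_{1} + v_{5} = 0  →  sig = ⟨2 | 0⟩
  P={4,6}:  v_{4} + v_{6} = 0  →  sig = ⟨2 | 0⟩
  P={0,5}:  v_{0} + v_{5} = v_{4}  →  sig = ⟨2 | 1⟩
  P={0,6}:  v_{0} + v_{6} = v_{1}  →  sig = ⟨2 | 1⟩
  P={1,2}:  v_{1} + v_{2} = v_{6}  →  sig = ⟨2 | 1⟩
  P={1,3}:  v_{1} + v_{3} = v_{4}  →  sig = ⟨2 | 1⟩
  P={1,4}:  v_{1} + v_{4} = v_{0}  →  sig = ⟨2 | 1⟩
  P={2,4}:  v_{2} + v_{4} = v_{5}  →  sig = ⟨2 | 1⟩
  P={3,6}:  v_{3} + v_{6} = v_{5}  →  sig = ⟨2 | 1⟩
  P={4,5}:  v_{4} + v_{5} = v_{3}  →  sig = ⟨2 | 1⟩
  P={5,6}:  v_{5} + v_{6} = v_{2}  →  sig = ⟨2 | 1⟩
  P={0,3}:  v_{0} + v_{3} = 2·v_{4}  →  sig = ⟨2 | 2⟩
  P={2,3}:  v_{2} + v_{3} = 2·v_{5}  →  sig = ⟨2 | 2⟩

Hence PRS(X_Σ) =
    |P|=2: 14 collections, coeffs (), (), (), (1), (1), (1), (1), (1), (1), (1), (1), (1), (2), (2)


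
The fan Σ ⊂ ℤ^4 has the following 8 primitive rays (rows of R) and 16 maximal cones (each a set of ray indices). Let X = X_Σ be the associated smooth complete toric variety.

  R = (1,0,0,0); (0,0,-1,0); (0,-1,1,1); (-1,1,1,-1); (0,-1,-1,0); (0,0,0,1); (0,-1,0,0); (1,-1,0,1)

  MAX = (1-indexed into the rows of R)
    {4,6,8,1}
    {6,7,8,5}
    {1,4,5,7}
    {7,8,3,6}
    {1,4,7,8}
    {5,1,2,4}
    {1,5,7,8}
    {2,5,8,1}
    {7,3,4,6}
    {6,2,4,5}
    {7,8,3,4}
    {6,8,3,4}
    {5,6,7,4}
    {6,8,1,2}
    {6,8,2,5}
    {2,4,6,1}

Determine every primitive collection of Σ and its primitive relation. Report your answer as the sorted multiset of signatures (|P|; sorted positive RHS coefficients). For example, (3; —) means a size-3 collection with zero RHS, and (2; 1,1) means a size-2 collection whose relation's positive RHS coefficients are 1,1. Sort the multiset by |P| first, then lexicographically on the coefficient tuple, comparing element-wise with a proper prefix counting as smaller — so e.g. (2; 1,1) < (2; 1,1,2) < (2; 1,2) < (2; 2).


|primitive collections| = 9. Relations:

  • {2,7}:  v_{2} + v_{7} = v_{5}  ⇒ sig = (2; 1)
  • {2,3}:  v_{2} + v_{3} = v_{6} + v_{7}  ⇒ sig = (2; 1,1)
  • {1,3}:  v_{1} + v_{3} = v_{4} + 2·v_{8}  ⇒ sig = (2; 1,2)
  • {3,5}:  v_{3} + v_{5} = v_{6} + 2·v_{7}  ⇒ sig = (2; 1,2)
  • {2,4,8}:  v_{2} + v_{4} + v_{8} = 0  ⇒ sig = (3; —)
  • {1,6,7}:  v_{1} + v_{6} + v_{7} = v_{8}  ⇒ sig = (3; 1)
  • {4,5,8}:  v_{4} + v_{5} + v_{8} = v_{7}  ⇒ sig = (3; 1)
  • {1,5,6}:  v_{1} + v_{5} + v_{6} = v_{2} + v_{8}  ⇒ sig = (3; 1,1)
  • {4,6,7,8}:  v_{4} + v_{6} + v_{7} + v_{8} = v_{3}  ⇒ sig = (4; 1)

Signatures (|P|; sorted positive RHS coefficients), sorted:
[(2; 1), (2; 1,1), (2; 1,2), (2; 1,2), (3; —), (3; 1), (3; 1), (3; 1,1), (4; 1)]


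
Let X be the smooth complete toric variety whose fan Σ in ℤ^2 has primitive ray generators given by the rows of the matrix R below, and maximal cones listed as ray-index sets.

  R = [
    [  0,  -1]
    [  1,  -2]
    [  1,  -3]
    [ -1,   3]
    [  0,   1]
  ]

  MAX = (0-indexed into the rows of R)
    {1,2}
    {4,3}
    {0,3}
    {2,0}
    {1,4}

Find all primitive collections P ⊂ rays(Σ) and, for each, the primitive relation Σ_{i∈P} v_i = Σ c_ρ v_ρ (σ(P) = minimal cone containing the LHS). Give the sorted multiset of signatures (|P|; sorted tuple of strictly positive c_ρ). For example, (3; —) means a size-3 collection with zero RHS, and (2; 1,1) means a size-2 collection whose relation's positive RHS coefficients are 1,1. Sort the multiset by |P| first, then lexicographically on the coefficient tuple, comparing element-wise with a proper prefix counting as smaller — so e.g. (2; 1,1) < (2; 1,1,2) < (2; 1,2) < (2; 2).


|primitive collections| = 5. Relations:

  P = {0,4}:  v_{0} + v_{4} = 0  so sig = (2; —)
  P = {2,3}:  v_{2} + v_{3} = 0  so sig = (2; —)
  P = {0,1}:  v_{0} + v_{1} = v_{2}  so sig = (2; 1)
  P = {1,3}:  v_{1} + v_{3} = v_{4}  so sig = (2; 1)
  P = {2,4}:  v_{2} + v_{4} = v_{1}  so sig = (2; 1)

Sorted signature multiset PRS(X):
    (2; —)
    (2; —)
    (2; 1)
    (2; 1)
    (2; 1)


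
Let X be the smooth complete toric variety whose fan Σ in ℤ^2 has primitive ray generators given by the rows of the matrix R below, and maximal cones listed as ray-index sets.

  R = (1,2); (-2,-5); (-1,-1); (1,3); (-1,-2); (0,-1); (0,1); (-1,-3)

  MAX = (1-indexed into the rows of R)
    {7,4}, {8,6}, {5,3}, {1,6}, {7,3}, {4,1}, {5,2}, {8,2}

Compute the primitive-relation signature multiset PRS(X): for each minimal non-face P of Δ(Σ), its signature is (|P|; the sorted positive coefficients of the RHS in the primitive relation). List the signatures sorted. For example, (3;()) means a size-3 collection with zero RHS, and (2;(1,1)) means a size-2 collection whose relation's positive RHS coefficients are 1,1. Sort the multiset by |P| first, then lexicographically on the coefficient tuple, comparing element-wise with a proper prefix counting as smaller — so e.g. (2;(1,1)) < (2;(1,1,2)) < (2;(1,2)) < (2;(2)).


Δ(Σ) — 8 vertices, 20 min non-faces:

  {1,5}:  v_{1} + v_{5} = 0  so sig = (2;())
  {4,8}:  v_{4} + v_{8} = 0  so sig = (2;())
  {6,7}:  v_{6} + v_{7} = 0  so sig = (2;())
  {1,2}:  v_{1} + v_{2} = v_{8}  so sig = (2;(1))
  {1,3}:  v_{1} + v_{3} = v_{7}  so sig = (2;(1))
  {1,7}:  v_{1} + v_{7} = v_{4}  so sig = (2;(1))
  {1,8}:  v_{1} + v_{8} = v_{6}  so sig = (2;(1))
  {2,4}:  v_{2} + v_{4} = v_{5}  so sig = (2;(1))
  {3,6}:  v_{3} + v_{6} = v_{5}  so sig = (2;(1))
  {4,5}:  v_{4} + v_{5} = v_{7}  so sig = (2;(1))
  {4,6}:  v_{4} + v_{6} = v_{1}  so sig = (2;(1))
  {5,6}:  v_{5} + v_{6} = v_{8}  so sig = (2;(1))
  {5,7}:  v_{5} + v_{7} = v_{3}  so sig = (2;(1))
  {5,8}:  v_{5} + v_{8} = v_{2}  so sig = (2;(1))
  {7,8}:  v_{7} + v_{8} = v_{5}  so sig = (2;(1))
  {2,6}:  v_{2} + v_{6} = 2·v_{8}  so sig = (2;(2))
  {2,7}:  v_{2} + v_{7} = 2·v_{5}  so sig = (2;(2))
  {3,4}:  v_{3} + v_{4} = 2·v_{7}  so sig = (2;(2))
  {3,8}:  v_{3} + v_{8} = 2·v_{5}  so sig = (2;(2))
  {2,3}:  v_{2} + v_{3} = 3·v_{5}  so sig = (2;(3))

Signatures (|P|; sorted positive RHS coefficients), sorted:
[(2;()), (2;()), (2;()), (2;(1)), (2;(1)), (2;(1)), (2;(1)), (2;(1)), (2;(1)), (2;(1)), (2;(1)), (2;(1)), (2;(1)), (2;(1)), (2;(1)), (2;(2)), (2;(2)), (2;(2)), (2;(2)), (2;(3))]


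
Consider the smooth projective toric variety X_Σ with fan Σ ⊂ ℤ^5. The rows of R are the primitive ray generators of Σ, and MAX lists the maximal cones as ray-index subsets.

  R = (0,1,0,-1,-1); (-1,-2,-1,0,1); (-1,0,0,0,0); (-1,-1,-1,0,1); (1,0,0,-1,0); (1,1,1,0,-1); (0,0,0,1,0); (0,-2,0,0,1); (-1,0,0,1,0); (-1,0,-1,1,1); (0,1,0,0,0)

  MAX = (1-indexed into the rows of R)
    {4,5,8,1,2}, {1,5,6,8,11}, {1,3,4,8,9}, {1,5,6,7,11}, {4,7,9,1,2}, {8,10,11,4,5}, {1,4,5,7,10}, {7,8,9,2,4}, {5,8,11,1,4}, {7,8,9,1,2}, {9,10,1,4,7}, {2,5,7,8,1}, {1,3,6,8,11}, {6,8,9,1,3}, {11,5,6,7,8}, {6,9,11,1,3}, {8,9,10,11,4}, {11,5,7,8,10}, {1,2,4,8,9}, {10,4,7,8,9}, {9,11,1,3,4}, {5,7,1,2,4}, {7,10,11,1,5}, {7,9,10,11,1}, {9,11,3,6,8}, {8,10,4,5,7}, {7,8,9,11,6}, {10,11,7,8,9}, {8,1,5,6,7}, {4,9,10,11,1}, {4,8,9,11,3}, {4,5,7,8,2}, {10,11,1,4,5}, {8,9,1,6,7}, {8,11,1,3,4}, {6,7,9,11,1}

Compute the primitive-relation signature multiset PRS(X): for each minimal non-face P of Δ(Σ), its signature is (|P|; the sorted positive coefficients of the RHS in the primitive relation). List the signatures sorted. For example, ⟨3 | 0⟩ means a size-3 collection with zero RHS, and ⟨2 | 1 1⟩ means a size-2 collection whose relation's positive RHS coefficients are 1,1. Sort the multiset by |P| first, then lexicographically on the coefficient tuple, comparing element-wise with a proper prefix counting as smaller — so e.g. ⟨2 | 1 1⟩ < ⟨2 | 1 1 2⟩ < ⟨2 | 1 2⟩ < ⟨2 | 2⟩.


Σ has 15 primitive collections:

  {4,6}:  v_{4} + v_{6} = 0  so sig = ⟨2 | 0⟩
  {5,9}:  v_{5} + v_{9} = 0  so sig = ⟨2 | 0⟩
  {2,11}:  v_{2} + v_{11} = v_{4}  so sig = ⟨2 | 1⟩
  {3,7}:  v_{3} + v_{7} = v_{9}  so sig = ⟨2 | 1⟩
  {6,10}:  v_{6} + v_{10} = v_{7} + v_{11}  so sig = ⟨2 | 1 1⟩
  {2,6}:  v_{2} + v_{6} = v_{1} + v_{7} + v_{8}  so sig = ⟨2 | 1 1 1⟩
  {3,5}:  v_{3} + v_{5} = v_{1} + v_{8} + v_{11}  so sig = ⟨2 | 1 1 1⟩
  {3,10}:  v_{3} + v_{10} = v_{4} + v_{9} + v_{11}  so sig = ⟨2 | 1 1 1⟩
  {2,3}:  v_{2} + v_{3} = v_{1} + v_{4} + v_{8} + v_{9}  so sig = ⟨2 | 1 1 1 1⟩
  {2,10}:  v_{2} + v_{10} = 2·v_{4} + v_{7}  so sig = ⟨2 | 1 2⟩
  {1,8,10}:  v_{1} + v_{8} + v_{10} = v_{4}  so sig = ⟨3 | 1⟩
  {4,7,11}:  v_{4} + v_{7} + v_{11} = v_{10}  so sig = ⟨3 | 1⟩
  {1,7,8,11}:  v_{1} + v_{7} + v_{8} + v_{11} = 0  so sig = ⟨4 | 0⟩
  {1,4,7,8}:  v_{1} + v_{4} + v_{7} + v_{8} = v_{2}  so sig = ⟨4 | 1⟩
  {1,8,9,11}:  v_{1} + v_{8} + v_{9} + v_{11} = v_{3}  so sig = ⟨4 | 1⟩

Hence PRS(X_Σ) =
    |P|=2: 10 collections, coeffs (), (), (1), (1), (1,1), (1,1,1), (1,1,1), (1,1,1), (1,1,1,1), (1,2)
    |P|=3: 2 collections, coeffs (1), (1)
    |P|=4: 3 collections, coeffs (), (1), (1)


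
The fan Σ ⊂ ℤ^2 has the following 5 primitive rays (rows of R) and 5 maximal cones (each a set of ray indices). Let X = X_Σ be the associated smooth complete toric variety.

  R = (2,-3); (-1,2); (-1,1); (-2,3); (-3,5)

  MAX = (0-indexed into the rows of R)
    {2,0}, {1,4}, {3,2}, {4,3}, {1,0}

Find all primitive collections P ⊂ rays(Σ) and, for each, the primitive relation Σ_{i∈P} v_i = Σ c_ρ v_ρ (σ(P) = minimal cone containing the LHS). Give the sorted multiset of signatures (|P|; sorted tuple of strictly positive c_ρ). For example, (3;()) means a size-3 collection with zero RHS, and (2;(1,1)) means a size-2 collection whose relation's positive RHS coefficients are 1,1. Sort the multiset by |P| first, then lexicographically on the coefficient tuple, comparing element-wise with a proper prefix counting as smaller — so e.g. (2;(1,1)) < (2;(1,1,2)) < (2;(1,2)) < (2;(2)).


The 5 primitive collections of Σ (r=5, n=2):

  P={0,3}:  v_{0} + v_{3} = 0  so sig = (2;())
  P={0,4}:  v_{0} + v_{4} = v_{1}  so sig = (2;(1))
  P={1,2}:  v_{1} + v_{2} = v_{3}  so sig = (2;(1))
  P={1,3}:  v_{1} + v_{3} = v_{4}  so sig = (2;(1))
  P={2,4}:  v_{2} + v_{4} = 2·v_{3}  so sig = (2;(2))

Hence PRS(X_Σ) =
    |P|=2: 5 collections, coeffs (), (1), (1), (1), (2)


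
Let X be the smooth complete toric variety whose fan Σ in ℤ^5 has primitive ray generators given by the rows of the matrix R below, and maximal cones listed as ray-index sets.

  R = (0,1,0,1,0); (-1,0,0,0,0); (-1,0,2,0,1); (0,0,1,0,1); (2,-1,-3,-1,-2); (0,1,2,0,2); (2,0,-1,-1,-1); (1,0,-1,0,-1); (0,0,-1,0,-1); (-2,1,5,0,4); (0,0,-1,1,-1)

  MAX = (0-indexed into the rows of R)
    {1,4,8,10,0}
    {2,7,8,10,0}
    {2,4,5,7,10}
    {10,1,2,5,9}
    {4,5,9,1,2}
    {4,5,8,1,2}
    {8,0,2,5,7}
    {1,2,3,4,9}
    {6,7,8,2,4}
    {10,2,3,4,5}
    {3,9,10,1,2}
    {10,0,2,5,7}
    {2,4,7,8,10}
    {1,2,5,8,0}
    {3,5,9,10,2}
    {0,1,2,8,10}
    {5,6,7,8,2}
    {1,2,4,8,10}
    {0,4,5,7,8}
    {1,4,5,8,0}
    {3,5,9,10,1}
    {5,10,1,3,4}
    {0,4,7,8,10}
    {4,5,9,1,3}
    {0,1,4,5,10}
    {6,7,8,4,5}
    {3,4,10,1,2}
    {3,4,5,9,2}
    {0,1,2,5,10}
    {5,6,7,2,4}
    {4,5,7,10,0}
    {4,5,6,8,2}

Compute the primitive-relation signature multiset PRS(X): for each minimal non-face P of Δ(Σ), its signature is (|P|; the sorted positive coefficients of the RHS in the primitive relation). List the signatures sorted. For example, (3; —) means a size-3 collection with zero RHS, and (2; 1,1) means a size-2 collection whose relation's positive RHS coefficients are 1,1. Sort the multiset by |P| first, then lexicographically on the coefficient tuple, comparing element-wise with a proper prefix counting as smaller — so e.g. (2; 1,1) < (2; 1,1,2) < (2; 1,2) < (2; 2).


18 collections generate NE(X_Σ); each relation:

  P={3,8}:  v_{3} + v_{8} = 0 — sig = (2; —)
  P={1,7}:  v_{1} + v_{7} = v_{8} — sig = (2; 1)
  P={0,3}:  v_{0} + v_{3} = v_{5} + v_{10} — sig = (2; 1,1)
  P={7,9}:  v_{7} + v_{9} = v_{2} + v_{5} — sig = (2; 1,1)
  P={8,9}:  v_{8} + v_{9} = v_{1} + v_{2} + v_{5} — sig = (2; 1,1,1)
  P={3,6}:  v_{3} + v_{6} = v_{2} + v_{4} + v_{5} + v_{7} — sig = (2; 1,1,1,1)
  P={3,7}:  v_{3} + v_{7} = v_{2} + v_{4} + v_{5} + v_{10} — sig = (2; 1,1,1,1)
  P={0,9}:  v_{0} + v_{9} = v_{1} + v_{2} + 2·v_{5} + v_{10} — sig = (2; 1,1,1,2)
  P={1,6}:  v_{1} + v_{6} = v_{2} + v_{4} + v_{5} + 2·v_{8} — sig = (2; 1,1,1,2)
  P={0,6}:  v_{0} + v_{6} = v_{5} + 2·v_{7} + v_{8} — sig = (2; 1,1,2)
  P={6,9}:  v_{6} + v_{9} = 2·v_{2} + v_{4} + 2·v_{5} + v_{8} — sig = (2; 1,1,2,2)
  P={6,10}:  v_{6} + v_{10} = 2·v_{7} — sig = (2; 2)
  P={0,2,4}:  v_{0} + v_{2} + v_{4} = v_{7} — sig = (3; 1)
  P={4,9,10}:  v_{4} + v_{9} + v_{10} = v_{3} — sig = (3; 1)
  P={5,8,10}:  v_{5} + v_{8} + v_{10} = v_{0} — sig = (3; 1)
  P={1,2,3,5}:  v_{1} + v_{2} + v_{3} + v_{5} = v_{9} — sig = (4; 1)
  P={1,2,4,5,10}:  v_{1} + v_{2} + v_{4} + v_{5} + v_{10} = 0 — sig = (5; —)
  P={2,4,5,7,8}:  v_{2} + v_{4} + v_{5} + v_{7} + v_{8} = v_{6} — sig = (5; 1)

Sorted signature multiset PRS(X):
    (2; —)
    (2; 1)
    (2; 1,1)
    (2; 1,1)
    (2; 1,1,1)
    (2; 1,1,1,1)
    (2; 1,1,1,1)
    (2; 1,1,1,2)
    (2; 1,1,1,2)
    (2; 1,1,2)
    (2; 1,1,2,2)
    (2; 2)
    (3; 1)
    (3; 1)
    (3; 1)
    (4; 1)
    (5; —)
    (5; 1)


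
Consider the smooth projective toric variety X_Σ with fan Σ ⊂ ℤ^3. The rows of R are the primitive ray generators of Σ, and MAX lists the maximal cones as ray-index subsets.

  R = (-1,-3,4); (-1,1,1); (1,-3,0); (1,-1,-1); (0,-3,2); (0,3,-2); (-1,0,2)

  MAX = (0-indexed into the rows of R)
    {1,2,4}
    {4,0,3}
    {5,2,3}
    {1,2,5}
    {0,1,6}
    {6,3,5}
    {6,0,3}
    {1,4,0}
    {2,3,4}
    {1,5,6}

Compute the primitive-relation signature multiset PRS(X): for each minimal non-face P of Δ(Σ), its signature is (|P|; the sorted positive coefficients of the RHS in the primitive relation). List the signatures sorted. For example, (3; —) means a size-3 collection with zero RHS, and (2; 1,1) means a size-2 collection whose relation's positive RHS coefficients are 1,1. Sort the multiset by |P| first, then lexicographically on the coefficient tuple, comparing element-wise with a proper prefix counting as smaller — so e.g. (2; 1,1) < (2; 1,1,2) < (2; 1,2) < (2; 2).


The 6 primitive collections of Σ (r=7, n=3):

  {1,3}:  v_{1} + v_{3} = 0  ⇒ sig = (2; —)
  {4,5}:  v_{4} + v_{5} = 0  ⇒ sig = (2; —)
  {0,5}:  v_{0} + v_{5} = v_{6}  ⇒ sig = (2; 1)
  {2,6}:  v_{2} + v_{6} = v_{4}  ⇒ sig = (2; 1)
  {4,6}:  v_{4} + v_{6} = v_{0}  ⇒ sig = (2; 1)
  {0,2}:  v_{0} + v_{2} = 2·v_{4}  ⇒ sig = (2; 2)

Signatures (|P|; sorted positive RHS coefficients), sorted:
{ (2; —) ×2,  (2; 1) ×3,  (2; 2) }


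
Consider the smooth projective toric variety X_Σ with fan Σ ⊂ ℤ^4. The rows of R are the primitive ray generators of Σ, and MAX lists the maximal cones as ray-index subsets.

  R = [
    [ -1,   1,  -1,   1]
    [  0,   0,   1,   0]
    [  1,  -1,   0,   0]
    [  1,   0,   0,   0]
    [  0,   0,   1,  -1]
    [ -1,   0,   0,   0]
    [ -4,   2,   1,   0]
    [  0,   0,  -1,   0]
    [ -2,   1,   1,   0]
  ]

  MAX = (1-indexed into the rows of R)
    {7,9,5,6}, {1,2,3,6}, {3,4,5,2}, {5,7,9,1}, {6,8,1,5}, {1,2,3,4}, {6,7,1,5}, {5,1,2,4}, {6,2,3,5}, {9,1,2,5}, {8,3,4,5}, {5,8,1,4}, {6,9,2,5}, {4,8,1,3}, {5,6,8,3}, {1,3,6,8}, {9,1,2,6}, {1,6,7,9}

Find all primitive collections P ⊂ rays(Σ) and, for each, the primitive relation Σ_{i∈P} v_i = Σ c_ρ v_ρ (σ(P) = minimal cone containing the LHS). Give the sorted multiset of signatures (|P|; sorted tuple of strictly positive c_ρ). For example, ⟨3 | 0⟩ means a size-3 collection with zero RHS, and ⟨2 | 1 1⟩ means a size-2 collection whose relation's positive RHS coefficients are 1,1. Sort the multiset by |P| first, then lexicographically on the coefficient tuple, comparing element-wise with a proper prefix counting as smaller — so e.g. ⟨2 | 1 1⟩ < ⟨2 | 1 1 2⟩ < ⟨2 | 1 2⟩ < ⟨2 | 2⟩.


|primitive collections| = 12. Relations:

  • {2,8}:  v_{2} + v_{8} = 0  →  sig = ⟨2 | 0⟩
  • {4,6}:  v_{4} + v_{6} = 0  →  sig = ⟨2 | 0⟩
  • {3,7}:  v_{3} + v_{7} = v_{6} + v_{9}  →  sig = ⟨2 | 1 1⟩
  • {3,9}:  v_{3} + v_{9} = v_{2} + v_{6}  →  sig = ⟨2 | 1 1⟩
  • {4,7}:  v_{4} + v_{7} = v_{1} + v_{5} + v_{9}  →  sig = ⟨2 | 1 1 1⟩
  • {4,9}:  v_{4} + v_{9} = v_{1} + v_{2} + v_{5}  →  sig = ⟨2 | 1 1 1⟩
  • {8,9}:  v_{8} + v_{9} = v_{1} + v_{5} + v_{6}  →  sig = ⟨2 | 1 1 1⟩
  • {2,7}:  v_{2} + v_{7} = 2·v_{9}  →  sig = ⟨2 | 2⟩
  • {7,8}:  v_{7} + v_{8} = 2·v_{1} + 2·v_{5} + 2·v_{6}  →  sig = ⟨2 | 2 2 2⟩
  • {1,3,5}:  v_{1} + v_{3} + v_{5} = 0  →  sig = ⟨3 | 0⟩
  • {1,2,5,6}:  v_{1} + v_{2} + v_{5} + v_{6} = v_{9}  →  sig = ⟨4 | 1⟩
  • {1,5,6,9}:  v_{1} + v_{5} + v_{6} + v_{9} = v_{7}  →  sig = ⟨4 | 1⟩

Hence PRS(X_Σ) =
{ ⟨2 | 0⟩ ×2,  ⟨2 | 1 1⟩ ×2,  ⟨2 | 1 1 1⟩ ×3,  ⟨2 | 2⟩,  ⟨2 | 2 2 2⟩,  ⟨3 | 0⟩,  ⟨4 | 1⟩ ×2 }


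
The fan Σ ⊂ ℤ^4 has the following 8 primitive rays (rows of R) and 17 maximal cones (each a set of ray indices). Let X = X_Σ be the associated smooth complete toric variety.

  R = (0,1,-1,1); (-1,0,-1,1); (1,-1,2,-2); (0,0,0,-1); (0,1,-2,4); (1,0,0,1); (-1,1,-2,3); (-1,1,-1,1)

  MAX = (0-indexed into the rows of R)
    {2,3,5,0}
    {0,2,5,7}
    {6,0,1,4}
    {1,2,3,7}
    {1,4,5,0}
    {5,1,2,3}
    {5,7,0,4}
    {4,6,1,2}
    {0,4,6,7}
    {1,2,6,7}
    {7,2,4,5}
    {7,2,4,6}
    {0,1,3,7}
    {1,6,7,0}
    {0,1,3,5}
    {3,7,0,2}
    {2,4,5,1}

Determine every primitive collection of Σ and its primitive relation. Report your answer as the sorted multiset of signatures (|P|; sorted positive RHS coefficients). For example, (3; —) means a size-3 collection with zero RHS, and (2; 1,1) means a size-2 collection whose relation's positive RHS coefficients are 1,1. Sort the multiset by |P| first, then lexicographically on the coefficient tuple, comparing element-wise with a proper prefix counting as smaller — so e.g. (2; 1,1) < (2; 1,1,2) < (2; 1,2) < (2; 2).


|primitive collections| = 9. Relations:

  P={5,6}:  v_{5} + v_{6} = v_{4}  →  sig = (2; 1)
  P={3,6}:  v_{3} + v_{6} = v_{0} + v_{1}  →  sig = (2; 1,1)
  P={3,4}:  v_{3} + v_{4} = v_{0} + v_{1} + v_{5}  →  sig = (2; 1,1,1)
  P={0,1,2}:  v_{0} + v_{1} + v_{2} = 0  →  sig = (3; —)
  P={1,5,7}:  v_{1} + v_{5} + v_{7} = v_{6}  →  sig = (3; 1)
  P={3,5,7}:  v_{3} + v_{5} + v_{7} = v_{0}  →  sig = (3; 1)
  P={0,2,6}:  v_{0} + v_{2} + v_{6} = v_{5} + v_{7}  →  sig = (3; 1,1)
  P={0,2,4}:  v_{0} + v_{2} + v_{4} = 2·v_{5} + v_{7}  →  sig = (3; 1,2)
  P={1,4,7}:  v_{1} + v_{4} + v_{7} = 2·v_{6}  →  sig = (3; 2)

Hence PRS(X_Σ) =
    |P|=2: 3 collections, coeffs (1), (1,1), (1,1,1)
    |P|=3: 6 collections, coeffs (), (1), (1), (1,1), (1,2), (2)


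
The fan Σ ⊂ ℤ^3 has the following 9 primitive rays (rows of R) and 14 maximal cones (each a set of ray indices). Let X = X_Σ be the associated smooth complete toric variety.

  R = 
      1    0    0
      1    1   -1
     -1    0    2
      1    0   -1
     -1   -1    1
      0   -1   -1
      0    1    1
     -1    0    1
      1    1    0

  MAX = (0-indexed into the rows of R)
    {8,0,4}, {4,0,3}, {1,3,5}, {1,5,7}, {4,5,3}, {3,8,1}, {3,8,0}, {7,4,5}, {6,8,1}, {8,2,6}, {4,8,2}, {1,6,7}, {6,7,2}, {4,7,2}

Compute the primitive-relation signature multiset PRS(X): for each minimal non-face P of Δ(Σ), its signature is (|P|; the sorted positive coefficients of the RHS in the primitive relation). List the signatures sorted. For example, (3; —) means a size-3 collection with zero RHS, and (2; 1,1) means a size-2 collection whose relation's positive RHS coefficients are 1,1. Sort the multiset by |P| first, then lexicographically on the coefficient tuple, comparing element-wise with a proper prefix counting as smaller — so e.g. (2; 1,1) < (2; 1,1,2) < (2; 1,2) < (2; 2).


Primitive collections (16):

  P = {1,4}:  v_{1} + v_{4} = 0  so sig = (2; —)
  P = {3,7}:  v_{3} + v_{7} = 0  so sig = (2; —)
  P = {5,6}:  v_{5} + v_{6} = 0  so sig = (2; —)
  P = {1,2}:  v_{1} + v_{2} = v_{6}  so sig = (2; 1)
  P = {2,5}:  v_{2} + v_{5} = v_{4}  so sig = (2; 1)
  P = {3,6}:  v_{3} + v_{6} = v_{8}  so sig = (2; 1)
  P = {4,6}:  v_{4} + v_{6} = v_{2}  so sig = (2; 1)
  P = {5,8}:  v_{5} + v_{8} = v_{3}  so sig = (2; 1)
  P = {7,8}:  v_{7} + v_{8} = v_{6}  so sig = (2; 1)
  P = {0,1}:  v_{0} + v_{1} = v_{3} + v_{8}  so sig = (2; 1,1)
  P = {0,7}:  v_{0} + v_{7} = v_{4} + v_{8}  so sig = (2; 1,1)
  P = {2,3}:  v_{2} + v_{3} = v_{4} + v_{8}  so sig = (2; 1,1)
  P = {0,5}:  v_{0} + v_{5} = 2·v_{3} + v_{4}  so sig = (2; 1,2)
  P = {0,6}:  v_{0} + v_{6} = v_{4} + 2·v_{8}  so sig = (2; 1,2)
  P = {0,2}:  v_{0} + v_{2} = 2·v_{4} + 2·v_{8}  so sig = (2; 2,2)
  P = {3,4,8}:  v_{3} + v_{4} + v_{8} = v_{0}  so sig = (3; 1)

Signatures (|P|; sorted positive RHS coefficients), sorted:
[(2; —), (2; —), (2; —), (2; 1), (2; 1), (2; 1), (2; 1), (2; 1), (2; 1), (2; 1,1), (2; 1,1), (2; 1,1), (2; 1,2), (2; 1,2), (2; 2,2), (3; 1)]


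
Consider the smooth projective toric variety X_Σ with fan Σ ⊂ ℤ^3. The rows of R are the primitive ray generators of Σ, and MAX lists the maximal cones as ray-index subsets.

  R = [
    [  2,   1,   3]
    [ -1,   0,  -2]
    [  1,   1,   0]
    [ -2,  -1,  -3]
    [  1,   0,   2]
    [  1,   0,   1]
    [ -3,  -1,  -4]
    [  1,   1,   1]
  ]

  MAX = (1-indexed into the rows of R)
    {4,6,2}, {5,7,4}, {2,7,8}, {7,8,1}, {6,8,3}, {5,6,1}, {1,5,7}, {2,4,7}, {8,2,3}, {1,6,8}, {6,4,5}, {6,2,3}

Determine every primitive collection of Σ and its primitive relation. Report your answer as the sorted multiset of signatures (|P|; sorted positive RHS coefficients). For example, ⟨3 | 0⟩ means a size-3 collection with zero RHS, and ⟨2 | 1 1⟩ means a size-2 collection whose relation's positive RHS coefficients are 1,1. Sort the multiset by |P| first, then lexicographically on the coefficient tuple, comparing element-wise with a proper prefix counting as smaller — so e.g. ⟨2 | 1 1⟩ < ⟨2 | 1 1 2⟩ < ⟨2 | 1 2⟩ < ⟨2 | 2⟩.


11 minimal non-faces of Δ(Σ) (on 8 rays):

  P = {1,4}:  v_{1} + v_{4} = 0  ⟹  sig = ⟨2 | 0⟩
  P = {2,5}:  v_{2} + v_{5} = 0  ⟹  sig = ⟨2 | 0⟩
  P = {1,2}:  v_{1} + v_{2} = v_{8}  ⟹  sig = ⟨2 | 1⟩
  P = {4,8}:  v_{4} + v_{8} = v_{2}  ⟹  sig = ⟨2 | 1⟩
  P = {5,8}:  v_{5} + v_{8} = v_{1}  ⟹  sig = ⟨2 | 1⟩
  P = {6,7}:  v_{6} + v_{7} = v_{4}  ⟹  sig = ⟨2 | 1⟩
  P = {3,5}:  v_{3} + v_{5} = v_{6} + v_{8}  ⟹  sig = ⟨2 | 1 1⟩
  P = {1,3}:  v_{1} + v_{3} = v_{6} + 2·v_{8}  ⟹  sig = ⟨2 | 1 2⟩
  P = {3,4}:  v_{3} + v_{4} = 2·v_{2} + v_{6}  ⟹  sig = ⟨2 | 1 2⟩
  P = {3,7}:  v_{3} + v_{7} = 2·v_{2}  ⟹  sig = ⟨2 | 2⟩
  P = {2,6,8}:  v_{2} + v_{6} + v_{8} = v_{3}  ⟹  sig = ⟨3 | 1⟩

so the primitive-relation signature multiset is
{ ⟨2 | 0⟩ ×2,  ⟨2 | 1⟩ ×4,  ⟨2 | 1 1⟩,  ⟨2 | 1 2⟩ ×2,  ⟨2 | 2⟩,  ⟨3 | 1⟩ }


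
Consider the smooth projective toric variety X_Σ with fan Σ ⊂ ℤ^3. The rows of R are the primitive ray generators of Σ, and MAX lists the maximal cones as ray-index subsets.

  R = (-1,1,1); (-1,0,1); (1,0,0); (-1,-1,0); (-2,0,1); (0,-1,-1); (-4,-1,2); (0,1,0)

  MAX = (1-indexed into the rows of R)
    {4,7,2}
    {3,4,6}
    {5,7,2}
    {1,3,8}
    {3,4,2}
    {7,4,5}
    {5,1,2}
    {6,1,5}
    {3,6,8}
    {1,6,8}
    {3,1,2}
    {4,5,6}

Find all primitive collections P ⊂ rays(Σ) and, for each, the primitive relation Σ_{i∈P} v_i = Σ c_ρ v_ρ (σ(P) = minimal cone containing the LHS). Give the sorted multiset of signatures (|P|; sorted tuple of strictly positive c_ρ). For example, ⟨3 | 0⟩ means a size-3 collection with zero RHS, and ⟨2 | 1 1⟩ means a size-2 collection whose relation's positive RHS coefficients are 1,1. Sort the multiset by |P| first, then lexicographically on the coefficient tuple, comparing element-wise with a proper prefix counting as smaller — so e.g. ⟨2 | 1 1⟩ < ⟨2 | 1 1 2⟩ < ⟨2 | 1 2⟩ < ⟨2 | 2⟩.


Δ(Σ) — 8 vertices, 12 min non-faces:

  P = {1,4}:  v_{1} + v_{4} = v_{5} ; sig = ⟨2 | 1⟩
  P = {2,6}:  v_{2} + v_{6} = v_{4} ; sig = ⟨2 | 1⟩
  P = {2,8}:  v_{2} + v_{8} = v_{1} ; sig = ⟨2 | 1⟩
  P = {3,5}:  v_{3} + v_{5} = v_{2} ; sig = ⟨2 | 1⟩
  P = {4,8}:  v_{4} + v_{8} = v_{1} + v_{6} ; sig = ⟨2 | 1 1⟩
  P = {1,7}:  v_{1} + v_{7} = v_{2} + 2·v_{5} ; sig = ⟨2 | 1 2⟩
  P = {3,7}:  v_{3} + v_{7} = 2·v_{2} + v_{4} ; sig = ⟨2 | 1 2⟩
  P = {5,8}:  v_{5} + v_{8} = 2·v_{1} + v_{6} ; sig = ⟨2 | 1 2⟩
  P = {6,7}:  v_{6} + v_{7} = 2·v_{4} + v_{5} ; sig = ⟨2 | 1 2⟩
  P = {7,8}:  v_{7} + v_{8} = 2·v_{5} ; sig = ⟨2 | 2⟩
  P = {1,3,6}:  v_{1} + v_{3} + v_{6} = 0 ; sig = ⟨3 | 0⟩
  P = {2,4,5}:  v_{2} + v_{4} + v_{5} = v_{7} ; sig = ⟨3 | 1⟩

Signatures (|P|; sorted positive RHS coefficients), sorted:
{ ⟨2 | 1⟩ ×4,  ⟨2 | 1 1⟩,  ⟨2 | 1 2⟩ ×4,  ⟨2 | 2⟩,  ⟨3 | 0⟩,  ⟨3 | 1⟩ }


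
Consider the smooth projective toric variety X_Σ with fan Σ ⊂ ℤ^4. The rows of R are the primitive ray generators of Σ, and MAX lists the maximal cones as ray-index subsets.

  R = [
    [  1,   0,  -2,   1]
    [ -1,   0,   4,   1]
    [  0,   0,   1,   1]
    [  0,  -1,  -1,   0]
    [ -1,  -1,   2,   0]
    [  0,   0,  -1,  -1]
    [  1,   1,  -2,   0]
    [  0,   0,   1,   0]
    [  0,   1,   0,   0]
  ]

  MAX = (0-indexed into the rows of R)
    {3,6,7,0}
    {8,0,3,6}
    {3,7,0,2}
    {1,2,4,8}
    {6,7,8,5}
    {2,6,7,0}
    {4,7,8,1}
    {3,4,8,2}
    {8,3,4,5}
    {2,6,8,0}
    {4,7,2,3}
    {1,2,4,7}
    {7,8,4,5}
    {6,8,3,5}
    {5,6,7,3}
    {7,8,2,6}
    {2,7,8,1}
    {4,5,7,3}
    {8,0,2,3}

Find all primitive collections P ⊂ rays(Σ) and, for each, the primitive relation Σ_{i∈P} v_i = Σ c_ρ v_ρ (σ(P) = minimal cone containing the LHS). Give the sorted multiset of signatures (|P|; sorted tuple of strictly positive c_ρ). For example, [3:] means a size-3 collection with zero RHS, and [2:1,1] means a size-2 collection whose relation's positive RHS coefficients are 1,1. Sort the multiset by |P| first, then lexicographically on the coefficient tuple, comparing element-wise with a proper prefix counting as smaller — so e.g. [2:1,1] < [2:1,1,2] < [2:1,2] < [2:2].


Minimal non-faces — 12 found among 9 rays, 19 max cones:

  {2,5}:  v_{2} + v_{5} = 0  ⇒ sig = [2:]
  {4,6}:  v_{4} + v_{6} = 0  ⇒ sig = [2:]
  {0,4}:  v_{0} + v_{4} = v_{2} + v_{3}  ⇒ sig = [2:1,1]
  {0,5}:  v_{0} + v_{5} = v_{3} + v_{6}  ⇒ sig = [2:1,1]
  {1,3}:  v_{1} + v_{3} = v_{2} + v_{4}  ⇒ sig = [2:1,1]
  {1,5}:  v_{1} + v_{5} = v_{4} + v_{7} + v_{8}  ⇒ sig = [2:1,1,1]
  {1,6}:  v_{1} + v_{6} = v_{2} + v_{7} + v_{8}  ⇒ sig = [2:1,1,1]
  {0,1}:  v_{0} + v_{1} = 2·v_{2}  ⇒ sig = [2:2]
  {3,7,8}:  v_{3} + v_{7} + v_{8} = 0  ⇒ sig = [3:]
  {2,3,6}:  v_{2} + v_{3} + v_{6} = v_{0}  ⇒ sig = [3:1]
  {0,7,8}:  v_{0} + v_{7} + v_{8} = v_{2} + v_{6}  ⇒ sig = [3:1,1]
  {2,4,7,8}:  v_{2} + v_{4} + v_{7} + v_{8} = v_{1}  ⇒ sig = [4:1]

Signatures (|P|; sorted positive RHS coefficients), sorted:
    [2:]
    [2:]
    [2:1,1]
    [2:1,1]
    [2:1,1]
    [2:1,1,1]
    [2:1,1,1]
    [2:2]
    [3:]
    [3:1]
    [3:1,1]
    [4:1]
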